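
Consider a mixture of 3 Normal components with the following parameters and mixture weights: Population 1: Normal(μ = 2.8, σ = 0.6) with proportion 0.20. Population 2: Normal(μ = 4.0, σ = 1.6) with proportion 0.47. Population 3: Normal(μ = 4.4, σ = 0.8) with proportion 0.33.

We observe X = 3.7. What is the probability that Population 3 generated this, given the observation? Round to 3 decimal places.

Posterior ∝ prior × likelihood, so P(k | x) ∝ π_k f_k(x); normalise over all components.
Normal densities:
  L_1 = 0.215863
  L_2 = 0.244994
  L_3 = 0.340069
Unnormalised posteriors:
  π_1·L_1 = 0.20 × 0.215863 = 0.0431725
  π_2·L_2 = 0.47 × 0.244994 = 0.115147
  π_3·L_3 = 0.33 × 0.340069 = 0.112223
Evidence: 0.0431725 + 0.115147 + 0.112223 = 0.270543
P(Population 3 | the observation) ≈ 0.415

0.415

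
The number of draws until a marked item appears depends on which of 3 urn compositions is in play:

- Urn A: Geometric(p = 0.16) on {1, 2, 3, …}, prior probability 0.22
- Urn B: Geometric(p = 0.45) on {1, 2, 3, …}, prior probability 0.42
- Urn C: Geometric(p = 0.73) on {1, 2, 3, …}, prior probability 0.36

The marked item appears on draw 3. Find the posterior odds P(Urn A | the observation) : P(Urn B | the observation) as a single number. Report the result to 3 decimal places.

Posterior odds = (P(Z=i) f_i(x)) / (P(Z=j) f_j(x)); the normalising sum cancels.
Component likelihoods at x = 3:
  p_A = 0.112896
  p_B = 0.136125
  p_C = 0.053217
0.0248371 / 0.0571725 ≈ 0.434

0.434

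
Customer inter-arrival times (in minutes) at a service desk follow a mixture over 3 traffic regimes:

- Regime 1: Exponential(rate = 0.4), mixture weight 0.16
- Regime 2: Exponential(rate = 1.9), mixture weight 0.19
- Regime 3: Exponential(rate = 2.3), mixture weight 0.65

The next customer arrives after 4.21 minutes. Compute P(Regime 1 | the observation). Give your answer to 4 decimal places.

The responsibility of component k is π_k f_k(x) divided by Σ_j π_j f_j(x).
Exponential densities:
  f_1 = 0.4·e^(−0.4·4.21) = 0.4·e^(−1.6840) = 0.074252
  f_2 = 1.9·e^(−1.9·4.21) = 1.9·e^(−7.9990) = 0.000638017
  f_3 = 2.3·e^(−2.3·4.21) = 2.3·e^(−9.6830) = 0.000143369
Weight by the priors:
  π_1·f_1 = 0.16 × 0.074252 = 0.0118803
  π_2·f_2 = 0.19 × 0.000638017 = 0.000121223
  π_3·f_3 = 0.65 × 0.000143369 = 9.31897e-05
Sum: 0.0118803 + 0.000121223 + 9.31897e-05 = 0.0120947
P(Regime 1 | x) ≈ 0.9823

0.9823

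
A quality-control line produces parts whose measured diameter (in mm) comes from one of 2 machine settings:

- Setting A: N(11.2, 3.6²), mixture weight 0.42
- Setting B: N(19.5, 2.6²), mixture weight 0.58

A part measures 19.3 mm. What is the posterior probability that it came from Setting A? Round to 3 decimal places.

P(component k | x) = w_k·f_k(x) / marginal(x), where marginal(x) = Σ_j w_j·f_j(x).
Normal densities:
  L_A = (1/(3.6·√(2π)))·exp(−(19.3−11.2)²/(2·3.6²)) = 0.110817·exp(-2.53125) = 0.00881657
  L_B = (1/(2.6·√(2π)))·exp(−(19.3−19.5)²/(2·2.6²)) = 0.153439·exp(-0.00296) = 0.152986
Weight by the priors:
  w_A·L_A = 0.42 × 0.00881657 = 0.00370296
  w_B·L_B = 0.58 × 0.152986 = 0.0887319
Evidence: 0.00370296 + 0.0887319 = 0.0924349
Responsibility of Setting A: 0.00370296 / 0.0924349 ≈ 0.040

0.040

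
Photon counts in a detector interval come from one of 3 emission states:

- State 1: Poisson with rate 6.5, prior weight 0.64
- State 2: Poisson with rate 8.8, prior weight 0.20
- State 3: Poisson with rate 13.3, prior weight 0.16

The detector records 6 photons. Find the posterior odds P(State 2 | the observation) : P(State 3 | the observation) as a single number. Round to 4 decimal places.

9.4411

Since P(k|x) ∝ π_k f_k(x), the posterior odds are π_i f_i(x) / (π_j f_j(x)).
Evaluate each component's likelihood at the observed value:
  p_1 = e^(−6.5)·6.5^6/6! = 0.157483
  p_2 = e^(−8.8)·8.8^6/6! = 0.0972237
  p_3 = e^(−13.3)·13.3^6/6! = 0.0128724
Posterior odds = (π_2·p_2) / (π_3·p_3) = (0.20·0.0972237) / (0.16·0.0128724) = 0.0194447 / 0.00205959 ≈ 9.4411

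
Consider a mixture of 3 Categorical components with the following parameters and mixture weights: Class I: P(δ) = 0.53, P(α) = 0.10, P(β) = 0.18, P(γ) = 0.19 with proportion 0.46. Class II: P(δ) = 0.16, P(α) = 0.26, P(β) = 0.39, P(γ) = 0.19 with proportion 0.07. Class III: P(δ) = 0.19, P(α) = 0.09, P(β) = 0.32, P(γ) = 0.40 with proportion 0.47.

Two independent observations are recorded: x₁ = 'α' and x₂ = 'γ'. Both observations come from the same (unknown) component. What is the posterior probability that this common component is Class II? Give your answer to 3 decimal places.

0.119

P(component k | x) = π_k·f_k(x) / marginal(x), where marginal(x) = Σ_j π_j·f_j(x).
Since both observations come from the same component, the likelihood for component k is f_k(x₁)·f_k(x₂).
  L_I = [P(α | comp) = 0.10] × [0.19] = 0.019
  L_II = [P(α | comp) = 0.26] × [0.19] = 0.0494
  L_III = [P(α | comp) = 0.09] × [0.4] = 0.036
Multiply by the mixture weights:
  π_I·L_I = 0.46 × 0.019 = 0.00874
  π_II·L_II = 0.07 × 0.0494 = 0.003458
  π_III·L_III = 0.47 × 0.036 = 0.01692
Denominator: 0.00874 + 0.003458 + 0.01692 = 0.029118
So the posterior for Class II is 0.003458 / 0.029118 ≈ 0.119.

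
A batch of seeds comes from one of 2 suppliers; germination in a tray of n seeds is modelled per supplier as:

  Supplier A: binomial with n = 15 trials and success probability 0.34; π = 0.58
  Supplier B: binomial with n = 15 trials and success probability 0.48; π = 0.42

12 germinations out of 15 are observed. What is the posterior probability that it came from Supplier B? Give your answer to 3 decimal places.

By Bayes' theorem, P(k | x) = π_k f_k(x) / Σ_j π_j f_j(x).
Evaluate each component's likelihood at the observed value:
  p_A = 0.000312169
  p_B = 0.0095701
Multiply by the mixture weights:
  π_A·p_A = 0.58 × 0.000312169 = 0.000181058
  π_B·p_B = 0.42 × 0.0095701 = 0.00401944
Marginal: 0.000181058 + 0.00401944 = 0.0042005
So the posterior for Supplier B is 0.00401944 / 0.0042005 ≈ 0.957.

0.957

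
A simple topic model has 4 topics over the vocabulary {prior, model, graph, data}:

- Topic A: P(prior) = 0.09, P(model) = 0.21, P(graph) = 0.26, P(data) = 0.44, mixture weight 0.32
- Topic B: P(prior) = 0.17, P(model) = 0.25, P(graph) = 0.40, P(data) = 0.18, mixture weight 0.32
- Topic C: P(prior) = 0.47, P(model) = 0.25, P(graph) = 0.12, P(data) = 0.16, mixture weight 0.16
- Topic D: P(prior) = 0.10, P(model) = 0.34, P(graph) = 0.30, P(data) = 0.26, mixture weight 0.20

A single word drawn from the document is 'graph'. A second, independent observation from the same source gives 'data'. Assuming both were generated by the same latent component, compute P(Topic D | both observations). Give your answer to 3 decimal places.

0.199

The responsibility of component k is π_k f_k(x) divided by Σ_j π_j f_j(x).
Since both observations come from the same component, the likelihood for component k is f_k(x₁)·f_k(x₂).
  f_A = [0.26] × [0.44] = 0.1144
  f_B = [0.4] × [0.18] = 0.072
  f_C = [0.12] × [0.16] = 0.0192
  f_D = [0.3] × [0.26] = 0.078
Unnormalised posteriors:
  π_A·f_A = 0.32 × 0.1144 = 0.036608
  π_B·f_B = 0.32 × 0.072 = 0.02304
  π_C·f_C = 0.16 × 0.0192 = 0.003072
  π_D·f_D = 0.20 × 0.078 = 0.0156
Denominator: 0.036608 + 0.02304 + 0.003072 + 0.0156 = 0.07832
P(Topic D | x₁,x₂) = 0.0156 / 0.07832 ≈ 0.199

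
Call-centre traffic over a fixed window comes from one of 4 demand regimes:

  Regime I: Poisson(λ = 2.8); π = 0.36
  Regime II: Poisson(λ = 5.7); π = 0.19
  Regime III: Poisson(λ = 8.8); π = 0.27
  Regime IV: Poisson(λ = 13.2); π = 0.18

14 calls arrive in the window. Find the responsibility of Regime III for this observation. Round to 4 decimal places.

0.2920

Apply Bayes' rule: the posterior for each component is proportional to its prior times its likelihood at x.
Evaluate each component's likelihood at the observed value:
  f_I = e^(−2.8)·2.8^14/14! = 1.26993e-06
  f_II = e^(−5.7)·5.7^14/14! = 0.00146677
  f_III = e^(−8.8)·8.8^14/14! = 0.0288774
  f_IV = e^(−13.2)·13.2^14/14! = 0.1035
Weight by the priors:
  w_I·f_I = 0.36 × 1.26993e-06 = 4.57175e-07
  w_II·f_II = 0.19 × 0.00146677 = 0.000278686
  w_III·f_III = 0.27 × 0.0288774 = 0.00779689
  w_IV·f_IV = 0.18 × 0.1035 = 0.01863
Normaliser: 4.57175e-07 + 0.000278686 + 0.00779689 + 0.01863 = 0.026706
So the posterior for Regime III is 0.00779689 / 0.026706 ≈ 0.2920.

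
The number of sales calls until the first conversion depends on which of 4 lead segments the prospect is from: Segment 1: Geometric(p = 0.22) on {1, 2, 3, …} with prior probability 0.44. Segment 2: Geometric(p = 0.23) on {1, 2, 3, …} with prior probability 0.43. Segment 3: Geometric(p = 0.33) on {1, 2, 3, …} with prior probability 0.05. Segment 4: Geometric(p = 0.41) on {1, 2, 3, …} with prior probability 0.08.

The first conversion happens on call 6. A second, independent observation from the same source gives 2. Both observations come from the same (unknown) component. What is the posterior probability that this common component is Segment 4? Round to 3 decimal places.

0.054

By Bayes' theorem, P(k | x) = π_k f_k(x) / Σ_j π_j f_j(x).
Since both observations come from the same component, the likelihood for component k is f_k(x₁)·f_k(x₂).
  L_1 = [0.22·(1−0.22)^5 = 0.22·0.288717 = 0.0635178] × [0.1716] = 0.0108997
  L_2 = [0.23·(1−0.23)^5 = 0.23·0.270678 = 0.062256] × [0.1771] = 0.0110255
  L_3 = [0.33·(1−0.33)^5 = 0.33·0.135013 = 0.0445541] × [0.2211] = 0.00985092
  L_4 = [0.41·(1−0.41)^5 = 0.41·0.0714924 = 0.0293119] × [0.2419] = 0.00709055
Unnormalised posteriors:
  π_1·L_1 = 0.44 × 0.0108997 = 0.00479585
  π_2·L_2 = 0.43 × 0.0110255 = 0.00474098
  π_3·L_3 = 0.05 × 0.00985092 = 0.000492546
  π_4·L_4 = 0.08 × 0.00709055 = 0.000567244
Normaliser: 0.00479585 + 0.00474098 + 0.000492546 + 0.000567244 = 0.0105966
P(Segment 4 | data) ≈ 0.054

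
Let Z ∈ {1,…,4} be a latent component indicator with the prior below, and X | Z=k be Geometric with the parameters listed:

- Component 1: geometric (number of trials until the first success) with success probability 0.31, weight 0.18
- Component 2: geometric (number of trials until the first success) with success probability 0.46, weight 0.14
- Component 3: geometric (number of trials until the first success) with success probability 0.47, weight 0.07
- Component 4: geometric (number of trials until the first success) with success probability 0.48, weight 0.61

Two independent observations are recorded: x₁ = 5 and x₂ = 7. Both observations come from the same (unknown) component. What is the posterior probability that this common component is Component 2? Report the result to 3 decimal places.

0.087

Posterior ∝ prior × likelihood, so P(k | x) ∝ π_k f_k(x); normalise over all components.
Since both observations come from the same component, the likelihood for component k is f_k(x₁)·f_k(x₂).
  L_1 = [0.31·(1−0.31)^4 = 0.31·0.226671 = 0.0702681] × [0.0334546] = 0.00235079
  L_2 = [0.46·(1−0.46)^4 = 0.46·0.0850306 = 0.0391141] × [0.0114057] = 0.000446122
  L_3 = [0.47·(1−0.47)^4 = 0.47·0.0789048 = 0.0370853] × [0.0104172] = 0.000386326
  L_4 = [0.48·(1−0.48)^4 = 0.48·0.0731162 = 0.0350958] × [0.00948989] = 0.000333055
Prior × likelihood for each component:
  π_1·L_1 = 0.18 × 0.00235079 = 0.000423143
  π_2·L_2 = 0.14 × 0.000446122 = 6.2457e-05
  π_3·L_3 = 0.07 × 0.000386326 = 2.70428e-05
  π_4·L_4 = 0.61 × 0.000333055 = 0.000203164
Denominator: 0.000423143 + 6.2457e-05 + 2.70428e-05 + 0.000203164 = 0.000715806
P(Component 2 | data) ≈ 0.087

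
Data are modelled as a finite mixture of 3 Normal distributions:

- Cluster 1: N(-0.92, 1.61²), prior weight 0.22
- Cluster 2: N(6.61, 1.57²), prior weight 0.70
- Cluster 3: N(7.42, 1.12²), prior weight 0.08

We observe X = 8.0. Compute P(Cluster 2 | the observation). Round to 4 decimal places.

Apply Bayes' rule: the posterior for each component is proportional to its prior times its likelihood at x.
Component likelihoods at x = 8.0:
  p_1 = 5.35293e-08
  p_2 = 0.171712
  p_3 = 0.3115
Unnormalised posteriors:
  π_1·p_1 = 0.22 × 5.35293e-08 = 1.17764e-08
  π_2·p_2 = 0.70 × 0.171712 = 0.120198
  π_3·p_3 = 0.08 × 0.3115 = 0.02492
Denominator: 1.17764e-08 + 0.120198 + 0.02492 = 0.145118
P(Cluster 2 | x) ≈ 0.8283

0.8283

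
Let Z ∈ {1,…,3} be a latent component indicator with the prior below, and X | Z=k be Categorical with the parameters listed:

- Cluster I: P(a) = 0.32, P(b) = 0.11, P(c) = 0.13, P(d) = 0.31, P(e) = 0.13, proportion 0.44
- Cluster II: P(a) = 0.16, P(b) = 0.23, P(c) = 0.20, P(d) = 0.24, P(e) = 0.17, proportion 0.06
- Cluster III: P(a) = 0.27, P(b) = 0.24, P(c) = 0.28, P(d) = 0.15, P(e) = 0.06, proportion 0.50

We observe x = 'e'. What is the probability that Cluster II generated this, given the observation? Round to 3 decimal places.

0.105

By Bayes' theorem, P(k | x) = P(Z=k) f_k(x) / Σ_j P(Z=j) f_j(x).
Categorical probabilities:
  L_I = 0.13
  L_II = 0.17
  L_III = 0.06
Weight by the priors:
  P(Z=I)·L_I = 0.44 × 0.13 = 0.0572
  P(Z=II)·L_II = 0.06 × 0.17 = 0.0102
  P(Z=III)·L_III = 0.50 × 0.06 = 0.03
Denominator: 0.0572 + 0.0102 + 0.03 = 0.0974
P(Cluster II | data) = 0.0102 / 0.0974 ≈ 0.105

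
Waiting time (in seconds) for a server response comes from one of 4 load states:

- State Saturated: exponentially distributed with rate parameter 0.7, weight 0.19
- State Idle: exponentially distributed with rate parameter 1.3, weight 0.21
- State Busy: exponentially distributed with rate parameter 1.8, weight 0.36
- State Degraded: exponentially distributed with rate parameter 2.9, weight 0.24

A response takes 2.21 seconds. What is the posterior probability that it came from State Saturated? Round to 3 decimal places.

0.497

By Bayes' theorem, P(k | x) = P(Z=k) f_k(x) / Σ_j P(Z=j) f_j(x).
Exponential densities:
  p_Saturated = 0.14902
  p_Idle = 0.0734878
  p_Busy = 0.0337015
  p_Degraded = 0.00477534
Prior × likelihood for each component:
  P(Z=Saturated)·p_Saturated = 0.19 × 0.14902 = 0.0283138
  P(Z=Idle)·p_Idle = 0.21 × 0.0734878 = 0.0154324
  P(Z=Busy)·p_Busy = 0.36 × 0.0337015 = 0.0121325
  P(Z=Degraded)·p_Degraded = 0.24 × 0.00477534 = 0.00114608
Marginal: 0.0283138 + 0.0154324 + 0.0121325 + 0.00114608 = 0.0570249
So the posterior for State Saturated is 0.0283138 / 0.0570249 ≈ 0.497.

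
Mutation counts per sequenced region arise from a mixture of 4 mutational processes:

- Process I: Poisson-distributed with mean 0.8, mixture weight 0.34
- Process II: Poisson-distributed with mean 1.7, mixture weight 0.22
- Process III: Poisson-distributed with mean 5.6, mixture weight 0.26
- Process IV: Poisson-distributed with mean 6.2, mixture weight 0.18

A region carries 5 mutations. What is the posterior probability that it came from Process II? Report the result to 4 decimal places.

0.0616

P(component k | x) = w_k·f_k(x) / marginal(x), where marginal(x) = Σ_j w_j·f_j(x).
Component likelihoods at x = 5 mutations:
  f_I = e^(−0.8)·0.8^5/5! = 0.00122697
  f_II = e^(−1.7)·1.7^5/5! = 0.0216154
  f_III = e^(−5.6)·5.6^5/5! = 0.169711
  f_IV = e^(−6.2)·6.2^5/5! = 0.154936
Unnormalised posteriors:
  w_I·f_I = 0.34 × 0.00122697 = 0.000417169
  w_II·f_II = 0.22 × 0.0216154 = 0.00475538
  w_III·f_III = 0.26 × 0.169711 = 0.0441248
  w_IV·f_IV = 0.18 × 0.154936 = 0.0278884
Marginal: 0.000417169 + 0.00475538 + 0.0441248 + 0.0278884 = 0.0771858
Responsibility of Process II: 0.00475538 / 0.0771858 ≈ 0.0616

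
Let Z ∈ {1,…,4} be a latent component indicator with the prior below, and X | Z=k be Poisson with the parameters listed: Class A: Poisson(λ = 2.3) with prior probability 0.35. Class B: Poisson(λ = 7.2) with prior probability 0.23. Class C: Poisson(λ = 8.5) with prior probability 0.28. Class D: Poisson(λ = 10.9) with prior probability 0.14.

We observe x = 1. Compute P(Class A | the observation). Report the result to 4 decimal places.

By Bayes' theorem, P(k | x) = P(Z=k) f_k(x) / Σ_j P(Z=j) f_j(x).
Poisson probabilities:
  f_A = e^(−2.3)·2.3^1/1! = 0.230595
  f_B = e^(−7.2)·7.2^1/1! = 0.00537542
  f_C = e^(−8.5)·8.5^1/1! = 0.00172948
  f_D = e^(−10.9)·10.9^1/1! = 0.000201195
Prior × likelihood for each component:
  P(Z=A)·f_A = 0.35 × 0.230595 = 0.0807084
  P(Z=B)·f_B = 0.23 × 0.00537542 = 0.00123635
  P(Z=C)·f_C = 0.28 × 0.00172948 = 0.000484255
  P(Z=D)·f_D = 0.14 × 0.000201195 = 2.81673e-05
Sum: 0.0807084 + 0.00123635 + 0.000484255 + 2.81673e-05 = 0.0824571
P(Class A | x) = 0.0807084 / 0.0824571 ≈ 0.9788

0.9788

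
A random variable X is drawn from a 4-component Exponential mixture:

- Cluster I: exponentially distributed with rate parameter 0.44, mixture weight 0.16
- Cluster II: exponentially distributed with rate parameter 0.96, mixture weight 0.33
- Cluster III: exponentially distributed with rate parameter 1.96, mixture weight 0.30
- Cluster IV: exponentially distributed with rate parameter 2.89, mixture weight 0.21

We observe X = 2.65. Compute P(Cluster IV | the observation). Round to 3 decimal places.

P(component k | x) = P(Z=k)·f_k(x) / marginal(x), where marginal(x) = Σ_j P(Z=j)·f_j(x).
Component likelihoods at x = 2.65:
  p_I = 0.137109
  p_II = 0.0754095
  p_III = 0.0108775
  p_IV = 0.00136412
Prior × likelihood for each component:
  P(Z=I)·p_I = 0.16 × 0.137109 = 0.0219374
  P(Z=II)·p_II = 0.33 × 0.0754095 = 0.0248851
  P(Z=III)·p_III = 0.30 × 0.0108775 = 0.00326326
  P(Z=IV)·p_IV = 0.21 × 0.00136412 = 0.000286466
Normaliser: 0.0219374 + 0.0248851 + 0.00326326 + 0.000286466 = 0.0503723
Responsibility of Cluster IV: 0.000286466 / 0.0503723 ≈ 0.006

0.006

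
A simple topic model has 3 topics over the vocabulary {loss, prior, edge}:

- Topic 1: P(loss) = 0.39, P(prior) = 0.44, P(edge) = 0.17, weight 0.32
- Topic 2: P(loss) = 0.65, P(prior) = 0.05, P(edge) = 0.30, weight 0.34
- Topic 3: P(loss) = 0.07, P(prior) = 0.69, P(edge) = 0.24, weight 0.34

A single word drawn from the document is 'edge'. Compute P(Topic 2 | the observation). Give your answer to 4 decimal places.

0.4286

P(component k | x) = P(Z=k)·f_k(x) / marginal(x), where marginal(x) = Σ_j P(Z=j)·f_j(x).
Evaluate each component's likelihood at the observed value:
  L_1 = 0.17
  L_2 = 0.3
  L_3 = 0.24
Prior × likelihood for each component:
  P(Z=1)·L_1 = 0.32 × 0.17 = 0.0544
  P(Z=2)·L_2 = 0.34 × 0.3 = 0.102
  P(Z=3)·L_3 = 0.34 × 0.24 = 0.0816
Marginal: 0.0544 + 0.102 + 0.0816 = 0.238
P(Topic 2 | 'edge') ≈ 0.4286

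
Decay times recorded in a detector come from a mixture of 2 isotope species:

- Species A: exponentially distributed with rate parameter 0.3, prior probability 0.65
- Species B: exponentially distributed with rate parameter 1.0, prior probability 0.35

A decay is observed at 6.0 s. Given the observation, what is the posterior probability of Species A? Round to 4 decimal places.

0.9738

By Bayes' theorem, P(k | x) = w_k f_k(x) / Σ_j w_j f_j(x).
Evaluate each component's likelihood at the observed value:
  f_A = 0.0495897
  f_B = 0.00247875
Multiply by the mixture weights:
  w_A·f_A = 0.65 × 0.0495897 = 0.0322333
  w_B·f_B = 0.35 × 0.00247875 = 0.000867563
Evidence: 0.0322333 + 0.000867563 = 0.0331008
So the posterior for Species A is 0.0322333 / 0.0331008 ≈ 0.9738.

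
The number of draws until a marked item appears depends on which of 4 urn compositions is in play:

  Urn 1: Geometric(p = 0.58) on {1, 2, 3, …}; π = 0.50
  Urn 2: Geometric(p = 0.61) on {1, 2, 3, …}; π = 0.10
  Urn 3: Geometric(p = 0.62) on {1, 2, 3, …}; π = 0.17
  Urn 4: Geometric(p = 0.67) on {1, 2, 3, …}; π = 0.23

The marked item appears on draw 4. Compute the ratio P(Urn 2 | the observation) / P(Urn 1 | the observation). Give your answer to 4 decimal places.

0.1684

The posterior odds equal the prior odds times the likelihood ratio: (π_i/π_j)·(f_i(x)/f_j(x)).
Geometric probabilities:
  p_1 = 0.58·(1−0.58)^3 = 0.58·0.074088 = 0.042971
  p_2 = 0.61·(1−0.61)^3 = 0.61·0.059319 = 0.0361846
  p_3 = 0.62·(1−0.62)^3 = 0.62·0.054872 = 0.0340206
  p_4 = 0.67·(1−0.67)^3 = 0.67·0.035937 = 0.0240778
Posterior odds = (π_2·p_2) / (π_1·p_1) = (0.10·0.0361846) / (0.50·0.042971) = 0.00361846 / 0.0214855 ≈ 0.1684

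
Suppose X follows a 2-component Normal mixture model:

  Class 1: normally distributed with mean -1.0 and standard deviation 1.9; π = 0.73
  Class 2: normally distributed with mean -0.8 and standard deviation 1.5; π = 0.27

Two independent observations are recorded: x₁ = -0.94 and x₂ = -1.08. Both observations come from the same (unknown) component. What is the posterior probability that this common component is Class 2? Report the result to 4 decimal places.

Posterior ∝ prior × likelihood, so P(k | x) ∝ π_k f_k(x); normalise over all components.
Since both observations come from the same component, the likelihood for component k is f_k(x₁)·f_k(x₂).
  L_1 = [0.209865] × [0.209784] = 0.0440262
  L_2 = [0.264806] × [0.261368] = 0.0692117
Prior × likelihood for each component:
  π_1·L_1 = 0.73 × 0.0440262 = 0.0321391
  π_2·L_2 = 0.27 × 0.0692117 = 0.0186872
Normaliser: 0.0321391 + 0.0186872 = 0.0508263
So the posterior for Class 2 is 0.0186872 / 0.0508263 ≈ 0.3677.

0.3677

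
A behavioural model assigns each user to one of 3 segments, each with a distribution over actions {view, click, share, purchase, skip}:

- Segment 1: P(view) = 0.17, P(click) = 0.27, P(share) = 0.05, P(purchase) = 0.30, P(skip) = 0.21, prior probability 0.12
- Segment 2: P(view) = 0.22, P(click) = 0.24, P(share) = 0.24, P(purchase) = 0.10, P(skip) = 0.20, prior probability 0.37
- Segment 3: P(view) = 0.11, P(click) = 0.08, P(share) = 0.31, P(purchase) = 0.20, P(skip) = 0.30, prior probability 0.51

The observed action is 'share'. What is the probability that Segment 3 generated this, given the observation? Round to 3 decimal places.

Posterior ∝ prior × likelihood, so P(k | x) ∝ P(Z=k) f_k(x); normalise over all components.
Component likelihoods at x = 'share':
  L_1 = P(share | comp) = 0.05
  L_2 = P(share | comp) = 0.24
  L_3 = P(share | comp) = 0.31
Multiply by the mixture weights:
  P(Z=1)·L_1 = 0.12 × 0.05 = 0.006
  P(Z=2)·L_2 = 0.37 × 0.24 = 0.0888
  P(Z=3)·L_3 = 0.51 × 0.31 = 0.1581
Evidence: 0.006 + 0.0888 + 0.1581 = 0.2529
So the posterior for Segment 3 is 0.1581 / 0.2529 ≈ 0.625.

0.625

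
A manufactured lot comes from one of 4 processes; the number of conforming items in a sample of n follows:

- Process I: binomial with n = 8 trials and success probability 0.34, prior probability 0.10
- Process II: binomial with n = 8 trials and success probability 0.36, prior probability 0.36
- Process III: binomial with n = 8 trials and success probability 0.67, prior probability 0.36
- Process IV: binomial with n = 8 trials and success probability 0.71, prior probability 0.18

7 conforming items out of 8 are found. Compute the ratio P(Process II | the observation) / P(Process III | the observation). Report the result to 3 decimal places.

Since P(k|x) ∝ π_k f_k(x), the posterior odds are π_i f_i(x) / (π_j f_j(x)).
Component likelihoods at x = 7 conforming items out of 8:
  f_I = C(8,7)·0.34^7·0.66^1 = 8·0.000525234·0.66 = 0.00277323
  f_II = C(8,7)·0.36^7·0.64^1 = 8·0.000783642·0.64 = 0.00401225
  f_III = C(8,7)·0.67^7·0.33^1 = 8·0.0606071·0.33 = 0.160003
  f_IV = C(8,7)·0.71^7·0.29^1 = 8·0.0909512·0.29 = 0.211007
0.00144441 / 0.057601 ≈ 0.025

0.025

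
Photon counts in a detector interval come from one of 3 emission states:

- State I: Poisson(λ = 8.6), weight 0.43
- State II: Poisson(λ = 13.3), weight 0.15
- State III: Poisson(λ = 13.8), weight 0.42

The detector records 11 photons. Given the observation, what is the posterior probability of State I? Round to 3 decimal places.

0.423

By Bayes' theorem, P(k | x) = w_k f_k(x) / Σ_j w_j f_j(x).
Poisson probabilities:
  f_I = e^(−8.6)·8.6^11/11! = 0.0877798
  f_II = e^(−13.3)·13.3^11/11! = 0.0966264
  f_III = e^(−13.8)·13.8^11/11! = 0.0879529
Weight by the priors:
  w_I·f_I = 0.43 × 0.0877798 = 0.0377453
  w_II·f_II = 0.15 × 0.0966264 = 0.014494
  w_III·f_III = 0.42 × 0.0879529 = 0.0369402
Evidence: 0.0377453 + 0.014494 + 0.0369402 = 0.0891795
So the posterior for State I is 0.0377453 / 0.0891795 ≈ 0.423.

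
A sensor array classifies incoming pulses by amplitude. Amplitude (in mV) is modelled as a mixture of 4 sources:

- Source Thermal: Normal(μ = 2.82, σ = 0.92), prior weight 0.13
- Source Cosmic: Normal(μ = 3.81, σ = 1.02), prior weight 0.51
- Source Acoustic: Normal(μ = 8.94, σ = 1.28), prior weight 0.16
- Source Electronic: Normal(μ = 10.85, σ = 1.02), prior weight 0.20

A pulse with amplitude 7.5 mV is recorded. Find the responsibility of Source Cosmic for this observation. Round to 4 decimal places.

P(component k | x) = w_k·f_k(x) / marginal(x), where marginal(x) = Σ_j w_j·f_j(x).
Evaluate each component's likelihood at the observed value:
  L_Thermal = 1.04226e-06
  L_Cosmic = 0.00056289
  L_Acoustic = 0.165529
  L_Electronic = 0.0017783
Prior × likelihood for each component:
  w_Thermal·L_Thermal = 0.13 × 1.04226e-06 = 1.35494e-07
  w_Cosmic·L_Cosmic = 0.51 × 0.00056289 = 0.000287074
  w_Acoustic·L_Acoustic = 0.16 × 0.165529 = 0.0264846
  w_Electronic·L_Electronic = 0.20 × 0.0017783 = 0.000355659
Marginal: 1.35494e-07 + 0.000287074 + 0.0264846 + 0.000355659 = 0.0271274
P(Source Cosmic | x) ≈ 0.0106

0.0106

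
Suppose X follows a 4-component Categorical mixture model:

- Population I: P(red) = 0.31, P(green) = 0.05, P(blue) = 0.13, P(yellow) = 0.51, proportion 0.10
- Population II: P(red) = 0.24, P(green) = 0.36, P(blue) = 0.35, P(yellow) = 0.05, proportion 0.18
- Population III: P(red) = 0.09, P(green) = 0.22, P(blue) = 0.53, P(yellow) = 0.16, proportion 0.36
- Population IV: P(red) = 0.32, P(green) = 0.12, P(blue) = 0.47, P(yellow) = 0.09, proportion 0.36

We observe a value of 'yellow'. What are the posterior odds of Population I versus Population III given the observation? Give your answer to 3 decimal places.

0.885

The posterior odds equal the prior odds times the likelihood ratio: (w_i/w_j)·(f_i(x)/f_j(x)).
Categorical probabilities:
  L_I = P(yellow | comp) = 0.51
  L_II = P(yellow | comp) = 0.05
  L_III = P(yellow | comp) = 0.16
  L_IV = P(yellow | comp) = 0.09
Odds = (0.10/0.36) × (0.51/0.16) = 0.277778 × 3.1875 ≈ 0.885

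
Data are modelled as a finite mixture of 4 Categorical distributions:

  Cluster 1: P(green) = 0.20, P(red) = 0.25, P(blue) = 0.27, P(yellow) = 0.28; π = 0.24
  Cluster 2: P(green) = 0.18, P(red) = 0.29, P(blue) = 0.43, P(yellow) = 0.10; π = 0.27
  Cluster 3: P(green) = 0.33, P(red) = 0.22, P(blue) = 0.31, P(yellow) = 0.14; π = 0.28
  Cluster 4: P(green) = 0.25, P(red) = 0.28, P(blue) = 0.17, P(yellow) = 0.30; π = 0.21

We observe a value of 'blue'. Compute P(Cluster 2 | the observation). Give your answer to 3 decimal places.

0.383

P(component k | x) = π_k·f_k(x) / marginal(x), where marginal(x) = Σ_j π_j·f_j(x).
Evaluate each component's likelihood at the observed value:
  p_1 = 0.27
  p_2 = 0.43
  p_3 = 0.31
  p_4 = 0.17
Weight by the priors:
  π_1·p_1 = 0.24 × 0.27 = 0.0648
  π_2·p_2 = 0.27 × 0.43 = 0.1161
  π_3·p_3 = 0.28 × 0.31 = 0.0868
  π_4·p_4 = 0.21 × 0.17 = 0.0357
Sum: 0.0648 + 0.1161 + 0.0868 + 0.0357 = 0.3034
P(Cluster 2 | the observation) = 0.1161 / 0.3034 ≈ 0.383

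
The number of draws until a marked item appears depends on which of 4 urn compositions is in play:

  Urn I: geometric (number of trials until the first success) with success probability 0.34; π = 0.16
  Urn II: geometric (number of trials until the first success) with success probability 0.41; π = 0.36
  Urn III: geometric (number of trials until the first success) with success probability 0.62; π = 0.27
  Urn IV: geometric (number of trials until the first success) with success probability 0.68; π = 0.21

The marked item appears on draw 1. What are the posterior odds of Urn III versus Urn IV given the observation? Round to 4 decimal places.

Since P(k|x) ∝ π_k f_k(x), the posterior odds are π_i f_i(x) / (π_j f_j(x)).
Component likelihoods at x = 1:
  f_I = 0.34·(1−0.34)^0 = 0.34·1 = 0.34
  f_II = 0.41·(1−0.41)^0 = 0.41·1 = 0.41
  f_III = 0.62·(1−0.62)^0 = 0.62·1 = 0.62
  f_IV = 0.68·(1−0.68)^0 = 0.68·1 = 0.68
0.1674 / 0.1428 ≈ 1.1723

1.1723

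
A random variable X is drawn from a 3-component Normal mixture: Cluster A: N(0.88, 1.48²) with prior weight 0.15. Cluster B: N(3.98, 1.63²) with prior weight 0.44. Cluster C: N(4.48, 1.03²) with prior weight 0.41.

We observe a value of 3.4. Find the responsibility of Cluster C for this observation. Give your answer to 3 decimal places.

0.453

The responsibility of component k is π_k f_k(x) divided by Σ_j π_j f_j(x).
Component likelihoods at x = 3.4:
  p_A = (1/(1.48·√(2π)))·exp(−(3.4−0.88)²/(2·1.48²)) = 0.269556·exp(-1.44960) = 0.0632551
  p_B = (1/(1.63·√(2π)))·exp(−(3.4−3.98)²/(2·1.63²)) = 0.244750·exp(-0.06331) = 0.229736
  p_C = (1/(1.03·√(2π)))·exp(−(3.4−4.48)²/(2·1.03²)) = 0.387323·exp(-0.54972) = 0.223528
Weight by the priors:
  π_A·p_A = 0.15 × 0.0632551 = 0.00948827
  π_B·p_B = 0.44 × 0.229736 = 0.101084
  π_C·p_C = 0.41 × 0.223528 = 0.0916464
Denominator: 0.00948827 + 0.101084 + 0.0916464 = 0.202218
P(Cluster C | 3.4) ≈ 0.453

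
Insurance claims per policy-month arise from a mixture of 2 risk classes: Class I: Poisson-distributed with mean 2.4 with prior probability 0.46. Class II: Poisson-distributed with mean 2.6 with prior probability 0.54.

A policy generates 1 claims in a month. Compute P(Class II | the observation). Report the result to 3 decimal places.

Apply Bayes' rule: the posterior for each component is proportional to its prior times its likelihood at x.
Poisson probabilities:
  p_I = 0.217723
  p_II = 0.193111
Prior × likelihood for each component:
  w_I·p_I = 0.46 × 0.217723 = 0.100153
  w_II·p_II = 0.54 × 0.193111 = 0.10428
Marginal: 0.100153 + 0.10428 = 0.204433
P(Class II | the observation) = 0.10428 / 0.204433 ≈ 0.510

0.510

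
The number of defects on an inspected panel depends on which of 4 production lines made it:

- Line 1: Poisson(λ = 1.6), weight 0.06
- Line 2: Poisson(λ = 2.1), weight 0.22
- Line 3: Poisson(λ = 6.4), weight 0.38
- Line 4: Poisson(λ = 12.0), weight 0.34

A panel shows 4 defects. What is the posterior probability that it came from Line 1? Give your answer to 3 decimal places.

Posterior ∝ prior × likelihood, so P(k | x) ∝ π_k f_k(x); normalise over all components.
Component likelihoods at x = 4 defects:
  f_1 = e^(−1.6)·1.6^4/4! = 0.0551312
  f_2 = e^(−2.1)·2.1^4/4! = 0.099231
  f_3 = e^(−6.4)·6.4^4/4! = 0.116151
  f_4 = e^(−12.0)·12.0^4/4! = 0.0053086
Multiply by the mixture weights:
  π_1·f_1 = 0.06 × 0.0551312 = 0.00330787
  π_2·f_2 = 0.22 × 0.099231 = 0.0218308
  π_3·f_3 = 0.38 × 0.116151 = 0.0441375
  π_4·f_4 = 0.34 × 0.0053086 = 0.00180492
Normaliser: 0.00330787 + 0.0218308 + 0.0441375 + 0.00180492 = 0.0710811
P(Line 1 | data) ≈ 0.047

0.047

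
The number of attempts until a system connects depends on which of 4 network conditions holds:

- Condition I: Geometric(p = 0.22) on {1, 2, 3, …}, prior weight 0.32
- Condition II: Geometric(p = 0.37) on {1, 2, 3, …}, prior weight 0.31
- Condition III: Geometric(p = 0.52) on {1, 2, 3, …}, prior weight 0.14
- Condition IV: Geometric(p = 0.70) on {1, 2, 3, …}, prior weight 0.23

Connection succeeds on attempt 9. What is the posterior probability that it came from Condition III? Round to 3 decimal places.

The responsibility of component k is w_k f_k(x) divided by Σ_j w_j f_j(x).
Component likelihoods at x = 9:
  L_I = 0.0301425
  L_II = 0.00918176
  L_III = 0.00146532
  L_IV = 4.5927e-05
Weight by the priors:
  w_I·L_I = 0.32 × 0.0301425 = 0.00964561
  w_II·L_II = 0.31 × 0.00918176 = 0.00284635
  w_III·L_III = 0.14 × 0.00146532 = 0.000205145
  w_IV·L_IV = 0.23 × 4.5927e-05 = 1.05632e-05
Normaliser: 0.00964561 + 0.00284635 + 0.000205145 + 1.05632e-05 = 0.0127077
P(Condition III | x) ≈ 0.016

0.016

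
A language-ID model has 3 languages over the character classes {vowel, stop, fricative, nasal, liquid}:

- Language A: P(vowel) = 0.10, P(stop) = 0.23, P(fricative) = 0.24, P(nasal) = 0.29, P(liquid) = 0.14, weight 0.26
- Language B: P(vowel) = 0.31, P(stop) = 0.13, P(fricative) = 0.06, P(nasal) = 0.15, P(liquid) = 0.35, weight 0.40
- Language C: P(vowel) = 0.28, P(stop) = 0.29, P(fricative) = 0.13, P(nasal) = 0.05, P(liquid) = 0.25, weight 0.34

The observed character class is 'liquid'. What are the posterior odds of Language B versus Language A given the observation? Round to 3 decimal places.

Only the two components matter; the odds are (P(Z=i) f_i(x)) / (P(Z=j) f_j(x)).
Evaluate each component's likelihood at the observed value:
  p_A = P(liquid | comp) = 0.14
  p_B = P(liquid | comp) = 0.35
  p_C = P(liquid | comp) = 0.25
Odds = (0.40/0.26) × (0.35/0.14) = 1.53846 × 2.5 ≈ 3.846

3.846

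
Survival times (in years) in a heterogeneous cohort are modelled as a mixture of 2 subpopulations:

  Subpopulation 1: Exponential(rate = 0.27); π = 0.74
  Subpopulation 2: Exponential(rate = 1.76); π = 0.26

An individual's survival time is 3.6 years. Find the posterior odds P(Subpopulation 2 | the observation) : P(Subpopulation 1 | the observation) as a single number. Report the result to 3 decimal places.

0.011

The posterior odds equal the prior odds times the likelihood ratio: (P(Z=i)/P(Z=j))·(f_i(x)/f_j(x)).
Exponential densities:
  p_1 = 0.102148
  p_2 = 0.00311762
0.000810581 / 0.0755895 ≈ 0.011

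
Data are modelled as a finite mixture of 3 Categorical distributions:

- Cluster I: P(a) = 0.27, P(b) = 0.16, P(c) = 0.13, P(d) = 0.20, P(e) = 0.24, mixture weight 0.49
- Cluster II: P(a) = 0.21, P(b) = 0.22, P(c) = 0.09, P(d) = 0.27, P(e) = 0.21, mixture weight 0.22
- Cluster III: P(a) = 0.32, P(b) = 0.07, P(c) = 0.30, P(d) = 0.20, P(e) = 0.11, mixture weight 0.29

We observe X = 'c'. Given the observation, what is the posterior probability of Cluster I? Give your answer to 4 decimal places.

0.3736

By Bayes' theorem, P(k | x) = π_k f_k(x) / Σ_j π_j f_j(x).
Evaluate each component's likelihood at the observed value:
  p_I = P(c | comp) = 0.13
  p_II = P(c | comp) = 0.09
  p_III = P(c | comp) = 0.30
Prior × likelihood for each component:
  π_I·p_I = 0.49 × 0.13 = 0.0637
  π_II·p_II = 0.22 × 0.09 = 0.0198
  π_III·p_III = 0.29 × 0.3 = 0.087
Denominator: 0.0637 + 0.0198 + 0.087 = 0.1705
Responsibility of Cluster I: 0.0637 / 0.1705 ≈ 0.3736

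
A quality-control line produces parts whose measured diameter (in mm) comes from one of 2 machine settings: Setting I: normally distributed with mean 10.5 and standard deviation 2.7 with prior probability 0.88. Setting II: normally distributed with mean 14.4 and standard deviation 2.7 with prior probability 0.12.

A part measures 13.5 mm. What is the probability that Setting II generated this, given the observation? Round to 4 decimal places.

0.1930

P(component k | x) = π_k·f_k(x) / marginal(x), where marginal(x) = Σ_j π_j·f_j(x).
Normal densities:
  p_I = (1/(2.7·√(2π)))·exp(−(13.5−10.5)²/(2·2.7²)) = 0.147756·exp(-0.61728) = 0.0797009
  p_II = (1/(2.7·√(2π)))·exp(−(13.5−14.4)²/(2·2.7²)) = 0.147756·exp(-0.05556) = 0.139772
Weight by the priors:
  π_I·p_I = 0.88 × 0.0797009 = 0.0701368
  π_II·p_II = 0.12 × 0.139772 = 0.0167726
Sum: 0.0701368 + 0.0167726 = 0.0869094
So the posterior for Setting II is 0.0167726 / 0.0869094 ≈ 0.1930.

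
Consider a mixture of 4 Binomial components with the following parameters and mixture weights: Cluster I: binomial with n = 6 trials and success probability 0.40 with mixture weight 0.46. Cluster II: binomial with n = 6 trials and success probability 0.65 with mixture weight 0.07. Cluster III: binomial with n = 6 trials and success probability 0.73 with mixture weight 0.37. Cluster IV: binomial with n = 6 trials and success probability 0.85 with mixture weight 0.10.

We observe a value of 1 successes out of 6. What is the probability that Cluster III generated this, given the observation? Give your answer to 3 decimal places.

0.026

P(component k | x) = π_k·f_k(x) / marginal(x), where marginal(x) = Σ_j π_j·f_j(x).
Binomial probabilities:
  p_I = 0.186624
  p_II = 0.0204835
  p_III = 0.00628482
  p_IV = 0.000387281
Unnormalised posteriors:
  π_I·p_I = 0.46 × 0.186624 = 0.085847
  π_II·p_II = 0.07 × 0.0204835 = 0.00143385
  π_III·p_III = 0.37 × 0.00628482 = 0.00232538
  π_IV·p_IV = 0.10 × 0.000387281 = 3.87281e-05
Marginal: 0.085847 + 0.00143385 + 0.00232538 + 3.87281e-05 = 0.089645
P(Cluster III | x) = 0.00232538 / 0.089645 ≈ 0.026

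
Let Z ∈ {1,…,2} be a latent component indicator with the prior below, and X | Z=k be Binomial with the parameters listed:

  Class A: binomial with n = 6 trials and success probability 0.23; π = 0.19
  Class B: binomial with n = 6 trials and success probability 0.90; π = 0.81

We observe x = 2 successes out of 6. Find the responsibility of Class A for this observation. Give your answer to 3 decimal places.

0.982

P(component k | x) = π_k·f_k(x) / marginal(x), where marginal(x) = Σ_j π_j·f_j(x).
Evaluate each component's likelihood at the observed value:
  L_A = 0.278939
  L_B = 0.001215
Prior × likelihood for each component:
  π_A·L_A = 0.19 × 0.278939 = 0.0529985
  π_B·L_B = 0.81 × 0.001215 = 0.00098415
Normaliser: 0.0529985 + 0.00098415 = 0.0539826
P(Class A | data) ≈ 0.982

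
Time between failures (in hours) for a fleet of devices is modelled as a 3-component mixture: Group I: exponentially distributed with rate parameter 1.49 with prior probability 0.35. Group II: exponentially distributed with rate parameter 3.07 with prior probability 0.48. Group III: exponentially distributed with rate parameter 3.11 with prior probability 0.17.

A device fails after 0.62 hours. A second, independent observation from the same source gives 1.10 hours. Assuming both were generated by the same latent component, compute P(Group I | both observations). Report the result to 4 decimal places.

0.6601

Apply Bayes' rule: the posterior for each component is proportional to its prior times its likelihood at x.
Since both observations come from the same component, the likelihood for component k is f_k(x₁)·f_k(x₂).
  L_I = [1.49·e^(−1.49·0.62) = 1.49·e^(−0.9238) = 0.591541] × [0.289319] = 0.171144
  L_II = [3.07·e^(−3.07·0.62) = 3.07·e^(−1.9034) = 0.457617] × [0.10484] = 0.0479765
  L_III = [3.11·e^(−3.11·0.62) = 3.11·e^(−1.9282) = 0.452224] × [0.101634] = 0.0459613
Multiply by the mixture weights:
  P(Z=I)·L_I = 0.35 × 0.171144 = 0.0599005
  P(Z=II)·L_II = 0.48 × 0.0479765 = 0.0230287
  P(Z=III)·L_III = 0.17 × 0.0459613 = 0.00781343
Evidence: 0.0599005 + 0.0230287 + 0.00781343 = 0.0907427
Responsibility of Group I: 0.0599005 / 0.0907427 ≈ 0.6601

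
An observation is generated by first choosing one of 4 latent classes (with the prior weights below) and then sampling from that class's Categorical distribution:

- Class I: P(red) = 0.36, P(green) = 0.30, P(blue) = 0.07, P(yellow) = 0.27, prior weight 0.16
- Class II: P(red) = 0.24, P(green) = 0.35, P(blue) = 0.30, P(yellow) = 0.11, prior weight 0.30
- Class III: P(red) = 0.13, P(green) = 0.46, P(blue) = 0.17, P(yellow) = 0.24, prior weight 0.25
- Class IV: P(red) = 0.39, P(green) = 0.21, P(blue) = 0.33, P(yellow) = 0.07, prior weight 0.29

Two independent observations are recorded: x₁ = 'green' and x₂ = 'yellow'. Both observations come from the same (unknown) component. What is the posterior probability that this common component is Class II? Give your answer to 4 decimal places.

Posterior ∝ prior × likelihood, so P(k | x) ∝ P(Z=k) f_k(x); normalise over all components.
Since both observations come from the same component, the likelihood for component k is f_k(x₁)·f_k(x₂).
  p_I = [0.3] × [0.27] = 0.081
  p_II = [0.35] × [0.11] = 0.0385
  p_III = [0.46] × [0.24] = 0.1104
  p_IV = [0.21] × [0.07] = 0.0147
Multiply by the mixture weights:
  P(Z=I)·p_I = 0.16 × 0.081 = 0.01296
  P(Z=II)·p_II = 0.30 × 0.0385 = 0.01155
  P(Z=III)·p_III = 0.25 × 0.1104 = 0.0276
  P(Z=IV)·p_IV = 0.29 × 0.0147 = 0.004263
Normaliser: 0.01296 + 0.01155 + 0.0276 + 0.004263 = 0.056373
P(Class II | x₁, x₂) ≈ 0.2049

0.2049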